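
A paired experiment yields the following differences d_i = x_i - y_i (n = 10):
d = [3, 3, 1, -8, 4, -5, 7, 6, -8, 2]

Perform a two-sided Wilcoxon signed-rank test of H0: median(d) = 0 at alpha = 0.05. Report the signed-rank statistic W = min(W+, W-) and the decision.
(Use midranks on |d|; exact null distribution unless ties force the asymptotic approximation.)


Step 1: Drop any zero differences (none here) and take |d_i|.
|d| = [3, 3, 1, 8, 4, 5, 7, 6, 8, 2]
Step 2: Midrank |d_i| (ties get averaged ranks).
ranks: |3|->3.5, |3|->3.5, |1|->1, |8|->9.5, |4|->5, |5|->6, |7|->8, |6|->7, |8|->9.5, |2|->2
Step 3: Attach original signs; sum ranks with positive sign and with negative sign.
W+ = 3.5 + 3.5 + 1 + 5 + 8 + 7 + 2 = 30
W- = 9.5 + 6 + 9.5 = 25
(Check: W+ + W- = 55 should equal n(n+1)/2 = 55.)
Step 4: Test statistic W = min(W+, W-) = 25.
Step 5: Ties in |d|, so use the tie-corrected normal approximation.
        E[W] = n(n+1)/4 = 10*11/4 = 27.5.
        Tie groups: |d|=3 (t=2), |d|=8 (t=2); sum(t^3 - t) = 12.
        Var[W] = n(n+1)(2n+1)/24 - sum(t^3-t)/48 = 2310/24 - 12/48 = 96.
        z = (W - E[W]) / sqrt(Var[W]) = (25 - 27.5) / 9.7980 = -0.2552.
        Two-sided p = 2*Phi(z) = 0.798603.
Step 6: alpha = 0.05. fail to reject H0.

W+ = 30, W- = 25, W = min = 25, p = 0.798603, fail to reject H0.


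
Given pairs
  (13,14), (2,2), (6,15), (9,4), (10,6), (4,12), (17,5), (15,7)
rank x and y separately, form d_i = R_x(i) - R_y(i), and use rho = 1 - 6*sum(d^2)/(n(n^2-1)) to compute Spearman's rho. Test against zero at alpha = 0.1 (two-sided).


Step 1: Rank x and y separately (midranks; no ties here).
rank(x): 13->6, 2->1, 6->3, 9->4, 10->5, 4->2, 17->8, 15->7
rank(y): 14->7, 2->1, 15->8, 4->2, 6->4, 12->6, 5->3, 7->5
Step 2: d_i = R_x(i) - R_y(i); compute d_i^2.
  (6-7)^2=1, (1-1)^2=0, (3-8)^2=25, (4-2)^2=4, (5-4)^2=1, (2-6)^2=16, (8-3)^2=25, (7-5)^2=4
sum(d^2) = 76.
Step 3: rho = 1 - 6*76 / (8*(8^2 - 1)) = 1 - 456/504 = 0.095238.
Step 4: Under H0, t = rho * sqrt((n-2)/(1-rho^2)) = 0.2343 ~ t(6).
Step 5: Two-sided p-value from the t-distribution with 6 df = 0.822505.
Step 6: alpha = 0.1. fail to reject H0.

rho = 0.0952, p = 0.822505, fail to reject H0 at alpha = 0.1.


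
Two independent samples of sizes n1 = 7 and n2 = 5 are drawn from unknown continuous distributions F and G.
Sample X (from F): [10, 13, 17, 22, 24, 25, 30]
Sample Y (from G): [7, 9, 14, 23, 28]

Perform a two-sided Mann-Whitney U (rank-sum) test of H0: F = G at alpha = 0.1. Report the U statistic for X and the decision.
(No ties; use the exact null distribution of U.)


Step 1: Combine and sort all 12 observations; assign midranks.
sorted (value, group): (7,Y), (9,Y), (10,X), (13,X), (14,Y), (17,X), (22,X), (23,Y), (24,X), (25,X), (28,Y), (30,X)
ranks: 7->1, 9->2, 10->3, 13->4, 14->5, 17->6, 22->7, 23->8, 24->9, 25->10, 28->11, 30->12
Step 2: Rank sum for X: R1 = 3 + 4 + 6 + 7 + 9 + 10 + 12 = 51.
Step 3: U_X = R1 - n1(n1+1)/2 = 51 - 7*8/2 = 51 - 28 = 23.
       U_Y = n1*n2 - U_X = 35 - 23 = 12.
Step 4: No ties, so the exact null distribution of U (based on enumerating the C(12,7) = 792 equally likely rank assignments) gives the two-sided p-value.
Step 5: p-value = 0.431818; compare to alpha = 0.1. fail to reject H0.

U_X = 23, p = 0.431818, fail to reject H0 at alpha = 0.1.


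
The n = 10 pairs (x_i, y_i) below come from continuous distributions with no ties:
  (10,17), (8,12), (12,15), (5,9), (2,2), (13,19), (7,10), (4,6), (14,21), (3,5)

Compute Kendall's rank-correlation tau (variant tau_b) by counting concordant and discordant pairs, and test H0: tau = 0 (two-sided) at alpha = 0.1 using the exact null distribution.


Step 1: Enumerate the 45 unordered pairs (i,j) with i<j and classify each by sign(x_j-x_i) * sign(y_j-y_i).
  (1,2):dx=-2,dy=-5->C; (1,3):dx=+2,dy=-2->D; (1,4):dx=-5,dy=-8->C; (1,5):dx=-8,dy=-15->C
  (1,6):dx=+3,dy=+2->C; (1,7):dx=-3,dy=-7->C; (1,8):dx=-6,dy=-11->C; (1,9):dx=+4,dy=+4->C
  (1,10):dx=-7,dy=-12->C; (2,3):dx=+4,dy=+3->C; (2,4):dx=-3,dy=-3->C; (2,5):dx=-6,dy=-10->C
  (2,6):dx=+5,dy=+7->C; (2,7):dx=-1,dy=-2->C; (2,8):dx=-4,dy=-6->C; (2,9):dx=+6,dy=+9->C
  (2,10):dx=-5,dy=-7->C; (3,4):dx=-7,dy=-6->C; (3,5):dx=-10,dy=-13->C; (3,6):dx=+1,dy=+4->C
  (3,7):dx=-5,dy=-5->C; (3,8):dx=-8,dy=-9->C; (3,9):dx=+2,dy=+6->C; (3,10):dx=-9,dy=-10->C
  (4,5):dx=-3,dy=-7->C; (4,6):dx=+8,dy=+10->C; (4,7):dx=+2,dy=+1->C; (4,8):dx=-1,dy=-3->C
  (4,9):dx=+9,dy=+12->C; (4,10):dx=-2,dy=-4->C; (5,6):dx=+11,dy=+17->C; (5,7):dx=+5,dy=+8->C
  (5,8):dx=+2,dy=+4->C; (5,9):dx=+12,dy=+19->C; (5,10):dx=+1,dy=+3->C; (6,7):dx=-6,dy=-9->C
  (6,8):dx=-9,dy=-13->C; (6,9):dx=+1,dy=+2->C; (6,10):dx=-10,dy=-14->C; (7,8):dx=-3,dy=-4->C
  (7,9):dx=+7,dy=+11->C; (7,10):dx=-4,dy=-5->C; (8,9):dx=+10,dy=+15->C; (8,10):dx=-1,dy=-1->C
  (9,10):dx=-11,dy=-16->C
Step 2: C = 44, D = 1, total pairs = 45.
Step 3: tau = (C - D)/(n(n-1)/2) = (44 - 1)/45 = 0.955556.
Step 4: Exact two-sided p-value (enumerate n! = 3628800 permutations of y under H0): p = 0.000006.
Step 5: alpha = 0.1. reject H0.

tau_b = 0.9556 (C=44, D=1), p = 0.000006, reject H0.


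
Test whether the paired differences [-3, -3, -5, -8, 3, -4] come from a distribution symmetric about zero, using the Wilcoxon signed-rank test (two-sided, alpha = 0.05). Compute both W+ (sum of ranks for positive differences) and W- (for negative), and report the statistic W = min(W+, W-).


Step 1: Drop any zero differences (none here) and take |d_i|.
|d| = [3, 3, 5, 8, 3, 4]
Step 2: Midrank |d_i| (ties get averaged ranks).
ranks: |3|->2, |3|->2, |5|->5, |8|->6, |3|->2, |4|->4
Step 3: Attach original signs; sum ranks with positive sign and with negative sign.
W+ = 2 = 2
W- = 2 + 2 + 5 + 6 + 4 = 19
(Check: W+ + W- = 21 should equal n(n+1)/2 = 21.)
Step 4: Test statistic W = min(W+, W-) = 2.
Step 5: Ties in |d|, so use the tie-corrected normal approximation.
        E[W] = n(n+1)/4 = 6*7/4 = 10.5.
        Tie groups: |d|=3 (t=3); sum(t^3 - t) = 24.
        Var[W] = n(n+1)(2n+1)/24 - sum(t^3-t)/48 = 546/24 - 24/48 = 22.25.
        z = (W - E[W]) / sqrt(Var[W]) = (2 - 10.5) / 4.7170 = -1.8020.
        Two-sided p = 2*Phi(z) = 0.071546.
Step 6: alpha = 0.05. fail to reject H0.

W+ = 2, W- = 19, W = min = 2, p = 0.071546, fail to reject H0.


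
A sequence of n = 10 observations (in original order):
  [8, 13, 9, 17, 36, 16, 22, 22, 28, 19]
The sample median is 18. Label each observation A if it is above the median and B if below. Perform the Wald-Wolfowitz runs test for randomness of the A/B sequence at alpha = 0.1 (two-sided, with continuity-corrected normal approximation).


Step 1: Compute median = 18; label A = above, B = below.
Labels in order: BBBBABAAAA  (n_A = 5, n_B = 5)
Step 2: Count runs R = 4.
Step 3: Under H0 (random ordering), E[R] = 2*n_A*n_B/(n_A+n_B) + 1 = 2*5*5/10 + 1 = 6.0000.
        Var[R] = 2*n_A*n_B*(2*n_A*n_B - n_A - n_B) / ((n_A+n_B)^2 * (n_A+n_B-1)) = 2000/900 = 2.2222.
        SD[R] = 1.4907.
Step 4: Continuity-corrected z = (R + 0.5 - E[R]) / SD[R] = (4 + 0.5 - 6.0000) / 1.4907 = -1.0062.
Step 5: Two-sided p-value via normal approximation = 2*(1 - Phi(|z|)) = 0.314305.
Step 6: alpha = 0.1. fail to reject H0.

R = 4, z = -1.0062, p = 0.314305, fail to reject H0.


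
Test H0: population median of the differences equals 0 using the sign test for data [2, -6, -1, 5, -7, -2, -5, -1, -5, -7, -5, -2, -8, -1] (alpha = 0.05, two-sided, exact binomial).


Step 1: Discard zero differences. Original n = 14; n_eff = number of nonzero differences = 14.
Nonzero differences (with sign): +2, -6, -1, +5, -7, -2, -5, -1, -5, -7, -5, -2, -8, -1
Step 2: Count signs: positive = 2, negative = 12.
Step 3: Under H0: P(positive) = 0.5, so the number of positives S ~ Bin(14, 0.5).
Step 4: Two-sided exact p-value = sum of Bin(14,0.5) probabilities at or below the observed probability = 0.012939.
Step 5: alpha = 0.05. reject H0.

n_eff = 14, pos = 2, neg = 12, p = 0.012939, reject H0.


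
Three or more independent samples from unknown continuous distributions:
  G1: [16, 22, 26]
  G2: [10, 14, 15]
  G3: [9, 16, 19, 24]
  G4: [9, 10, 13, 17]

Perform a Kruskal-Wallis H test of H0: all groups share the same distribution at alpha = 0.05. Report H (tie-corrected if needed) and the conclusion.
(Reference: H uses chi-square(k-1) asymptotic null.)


Step 1: Combine all N = 14 observations and assign midranks.
sorted (value, group, rank): (9,G3,1.5), (9,G4,1.5), (10,G2,3.5), (10,G4,3.5), (13,G4,5), (14,G2,6), (15,G2,7), (16,G1,8.5), (16,G3,8.5), (17,G4,10), (19,G3,11), (22,G1,12), (24,G3,13), (26,G1,14)
Step 2: Sum ranks within each group.
R_1 = 34.5 (n_1 = 3)
R_2 = 16.5 (n_2 = 3)
R_3 = 34 (n_3 = 4)
R_4 = 20 (n_4 = 4)
Step 3: H = 12/(N(N+1)) * sum(R_i^2/n_i) - 3(N+1)
     = 12/(14*15) * (34.5^2/3 + 16.5^2/3 + 34^2/4 + 20^2/4) - 3*15
     = 0.057143 * 876.5 - 45
     = 5.085714.
Step 4: Ties present; correction factor C = 1 - 18/(14^3 - 14) = 0.993407. Corrected H = 5.085714 / 0.993407 = 5.119469.
Step 5: Under H0, H ~ chi^2(3); p-value = 0.163255.
Step 6: alpha = 0.05. fail to reject H0.

H = 5.1195, df = 3, p = 0.163255, fail to reject H0.


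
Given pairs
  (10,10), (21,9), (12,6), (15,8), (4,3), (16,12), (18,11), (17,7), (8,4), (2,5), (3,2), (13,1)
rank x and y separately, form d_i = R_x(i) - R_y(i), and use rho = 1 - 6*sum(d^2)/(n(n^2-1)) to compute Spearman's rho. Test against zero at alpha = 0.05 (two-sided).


Step 1: Rank x and y separately (midranks; no ties here).
rank(x): 10->5, 21->12, 12->6, 15->8, 4->3, 16->9, 18->11, 17->10, 8->4, 2->1, 3->2, 13->7
rank(y): 10->10, 9->9, 6->6, 8->8, 3->3, 12->12, 11->11, 7->7, 4->4, 5->5, 2->2, 1->1
Step 2: d_i = R_x(i) - R_y(i); compute d_i^2.
  (5-10)^2=25, (12-9)^2=9, (6-6)^2=0, (8-8)^2=0, (3-3)^2=0, (9-12)^2=9, (11-11)^2=0, (10-7)^2=9, (4-4)^2=0, (1-5)^2=16, (2-2)^2=0, (7-1)^2=36
sum(d^2) = 104.
Step 3: rho = 1 - 6*104 / (12*(12^2 - 1)) = 1 - 624/1716 = 0.636364.
Step 4: Under H0, t = rho * sqrt((n-2)/(1-rho^2)) = 2.6087 ~ t(10).
Step 5: Two-sided p-value from the t-distribution with 10 df = 0.026097.
Step 6: alpha = 0.05. reject H0.

rho = 0.6364, p = 0.026097, reject H0 at alpha = 0.05.


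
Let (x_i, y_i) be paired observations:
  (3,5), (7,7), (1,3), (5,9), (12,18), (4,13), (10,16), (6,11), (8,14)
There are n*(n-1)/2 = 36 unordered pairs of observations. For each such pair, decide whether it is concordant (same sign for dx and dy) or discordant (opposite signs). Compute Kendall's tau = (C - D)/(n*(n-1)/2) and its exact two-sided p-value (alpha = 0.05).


Step 1: Enumerate the 36 unordered pairs (i,j) with i<j and classify each by sign(x_j-x_i) * sign(y_j-y_i).
  (1,2):dx=+4,dy=+2->C; (1,3):dx=-2,dy=-2->C; (1,4):dx=+2,dy=+4->C; (1,5):dx=+9,dy=+13->C
  (1,6):dx=+1,dy=+8->C; (1,7):dx=+7,dy=+11->C; (1,8):dx=+3,dy=+6->C; (1,9):dx=+5,dy=+9->C
  (2,3):dx=-6,dy=-4->C; (2,4):dx=-2,dy=+2->D; (2,5):dx=+5,dy=+11->C; (2,6):dx=-3,dy=+6->D
  (2,7):dx=+3,dy=+9->C; (2,8):dx=-1,dy=+4->D; (2,9):dx=+1,dy=+7->C; (3,4):dx=+4,dy=+6->C
  (3,5):dx=+11,dy=+15->C; (3,6):dx=+3,dy=+10->C; (3,7):dx=+9,dy=+13->C; (3,8):dx=+5,dy=+8->C
  (3,9):dx=+7,dy=+11->C; (4,5):dx=+7,dy=+9->C; (4,6):dx=-1,dy=+4->D; (4,7):dx=+5,dy=+7->C
  (4,8):dx=+1,dy=+2->C; (4,9):dx=+3,dy=+5->C; (5,6):dx=-8,dy=-5->C; (5,7):dx=-2,dy=-2->C
  (5,8):dx=-6,dy=-7->C; (5,9):dx=-4,dy=-4->C; (6,7):dx=+6,dy=+3->C; (6,8):dx=+2,dy=-2->D
  (6,9):dx=+4,dy=+1->C; (7,8):dx=-4,dy=-5->C; (7,9):dx=-2,dy=-2->C; (8,9):dx=+2,dy=+3->C
Step 2: C = 31, D = 5, total pairs = 36.
Step 3: tau = (C - D)/(n(n-1)/2) = (31 - 5)/36 = 0.722222.
Step 4: Exact two-sided p-value (enumerate n! = 362880 permutations of y under H0): p = 0.005886.
Step 5: alpha = 0.05. reject H0.

tau_b = 0.7222 (C=31, D=5), p = 0.005886, reject H0.


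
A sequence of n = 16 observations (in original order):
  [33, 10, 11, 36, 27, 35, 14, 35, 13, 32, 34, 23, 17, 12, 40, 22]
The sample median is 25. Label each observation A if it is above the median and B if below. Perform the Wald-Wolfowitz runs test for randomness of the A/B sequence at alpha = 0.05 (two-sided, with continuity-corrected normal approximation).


Step 1: Compute median = 25; label A = above, B = below.
Labels in order: ABBAAABABAABBBAB  (n_A = 8, n_B = 8)
Step 2: Count runs R = 10.
Step 3: Under H0 (random ordering), E[R] = 2*n_A*n_B/(n_A+n_B) + 1 = 2*8*8/16 + 1 = 9.0000.
        Var[R] = 2*n_A*n_B*(2*n_A*n_B - n_A - n_B) / ((n_A+n_B)^2 * (n_A+n_B-1)) = 14336/3840 = 3.7333.
        SD[R] = 1.9322.
Step 4: Continuity-corrected z = (R - 0.5 - E[R]) / SD[R] = (10 - 0.5 - 9.0000) / 1.9322 = 0.2588.
Step 5: Two-sided p-value via normal approximation = 2*(1 - Phi(|z|)) = 0.795809.
Step 6: alpha = 0.05. fail to reject H0.

R = 10, z = 0.2588, p = 0.795809, fail to reject H0.


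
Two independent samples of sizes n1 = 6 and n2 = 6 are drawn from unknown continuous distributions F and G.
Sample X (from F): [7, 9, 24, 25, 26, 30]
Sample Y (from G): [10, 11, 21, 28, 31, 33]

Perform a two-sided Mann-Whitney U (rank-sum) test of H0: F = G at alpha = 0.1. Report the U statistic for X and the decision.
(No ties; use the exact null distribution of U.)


Step 1: Combine and sort all 12 observations; assign midranks.
sorted (value, group): (7,X), (9,X), (10,Y), (11,Y), (21,Y), (24,X), (25,X), (26,X), (28,Y), (30,X), (31,Y), (33,Y)
ranks: 7->1, 9->2, 10->3, 11->4, 21->5, 24->6, 25->7, 26->8, 28->9, 30->10, 31->11, 33->12
Step 2: Rank sum for X: R1 = 1 + 2 + 6 + 7 + 8 + 10 = 34.
Step 3: U_X = R1 - n1(n1+1)/2 = 34 - 6*7/2 = 34 - 21 = 13.
       U_Y = n1*n2 - U_X = 36 - 13 = 23.
Step 4: No ties, so the exact null distribution of U (based on enumerating the C(12,6) = 924 equally likely rank assignments) gives the two-sided p-value.
Step 5: p-value = 0.484848; compare to alpha = 0.1. fail to reject H0.

U_X = 13, p = 0.484848, fail to reject H0 at alpha = 0.1.


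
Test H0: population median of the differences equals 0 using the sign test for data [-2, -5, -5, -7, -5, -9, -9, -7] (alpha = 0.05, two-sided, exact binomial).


Step 1: Discard zero differences. Original n = 8; n_eff = number of nonzero differences = 8.
Nonzero differences (with sign): -2, -5, -5, -7, -5, -9, -9, -7
Step 2: Count signs: positive = 0, negative = 8.
Step 3: Under H0: P(positive) = 0.5, so the number of positives S ~ Bin(8, 0.5).
Step 4: Two-sided exact p-value = sum of Bin(8,0.5) probabilities at or below the observed probability = 0.007812.
Step 5: alpha = 0.05. reject H0.

n_eff = 8, pos = 0, neg = 8, p = 0.007812, reject H0.


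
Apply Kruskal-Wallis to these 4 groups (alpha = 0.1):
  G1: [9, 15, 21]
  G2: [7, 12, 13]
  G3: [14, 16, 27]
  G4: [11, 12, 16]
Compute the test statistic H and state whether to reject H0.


Step 1: Combine all N = 12 observations and assign midranks.
sorted (value, group, rank): (7,G2,1), (9,G1,2), (11,G4,3), (12,G2,4.5), (12,G4,4.5), (13,G2,6), (14,G3,7), (15,G1,8), (16,G3,9.5), (16,G4,9.5), (21,G1,11), (27,G3,12)
Step 2: Sum ranks within each group.
R_1 = 21 (n_1 = 3)
R_2 = 11.5 (n_2 = 3)
R_3 = 28.5 (n_3 = 3)
R_4 = 17 (n_4 = 3)
Step 3: H = 12/(N(N+1)) * sum(R_i^2/n_i) - 3(N+1)
     = 12/(12*13) * (21^2/3 + 11.5^2/3 + 28.5^2/3 + 17^2/3) - 3*13
     = 0.076923 * 558.167 - 39
     = 3.935897.
Step 4: Ties present; correction factor C = 1 - 12/(12^3 - 12) = 0.993007. Corrected H = 3.935897 / 0.993007 = 3.963615.
Step 5: Under H0, H ~ chi^2(3); p-value = 0.265420.
Step 6: alpha = 0.1. fail to reject H0.

H = 3.9636, df = 3, p = 0.265420, fail to reject H0.


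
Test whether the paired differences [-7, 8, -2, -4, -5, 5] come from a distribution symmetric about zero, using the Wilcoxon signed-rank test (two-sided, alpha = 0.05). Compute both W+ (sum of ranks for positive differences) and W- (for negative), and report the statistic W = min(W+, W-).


Step 1: Drop any zero differences (none here) and take |d_i|.
|d| = [7, 8, 2, 4, 5, 5]
Step 2: Midrank |d_i| (ties get averaged ranks).
ranks: |7|->5, |8|->6, |2|->1, |4|->2, |5|->3.5, |5|->3.5
Step 3: Attach original signs; sum ranks with positive sign and with negative sign.
W+ = 6 + 3.5 = 9.5
W- = 5 + 1 + 2 + 3.5 = 11.5
(Check: W+ + W- = 21 should equal n(n+1)/2 = 21.)
Step 4: Test statistic W = min(W+, W-) = 9.5.
Step 5: Ties in |d|, so use the tie-corrected normal approximation.
        E[W] = n(n+1)/4 = 6*7/4 = 10.5.
        Tie groups: |d|=5 (t=2); sum(t^3 - t) = 6.
        Var[W] = n(n+1)(2n+1)/24 - sum(t^3-t)/48 = 546/24 - 6/48 = 22.625.
        z = (W - E[W]) / sqrt(Var[W]) = (9.5 - 10.5) / 4.7566 = -0.2102.
        Two-sided p = 2*Phi(z) = 0.833484.
Step 6: alpha = 0.05. fail to reject H0.

W+ = 9.5, W- = 11.5, W = min = 9.5, p = 0.833484, fail to reject H0.


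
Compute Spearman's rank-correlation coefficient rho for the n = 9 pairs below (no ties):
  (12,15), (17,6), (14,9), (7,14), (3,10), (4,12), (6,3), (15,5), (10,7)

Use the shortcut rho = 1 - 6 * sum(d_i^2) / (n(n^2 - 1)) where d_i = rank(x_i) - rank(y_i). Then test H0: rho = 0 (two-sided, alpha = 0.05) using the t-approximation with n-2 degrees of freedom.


Step 1: Rank x and y separately (midranks; no ties here).
rank(x): 12->6, 17->9, 14->7, 7->4, 3->1, 4->2, 6->3, 15->8, 10->5
rank(y): 15->9, 6->3, 9->5, 14->8, 10->6, 12->7, 3->1, 5->2, 7->4
Step 2: d_i = R_x(i) - R_y(i); compute d_i^2.
  (6-9)^2=9, (9-3)^2=36, (7-5)^2=4, (4-8)^2=16, (1-6)^2=25, (2-7)^2=25, (3-1)^2=4, (8-2)^2=36, (5-4)^2=1
sum(d^2) = 156.
Step 3: rho = 1 - 6*156 / (9*(9^2 - 1)) = 1 - 936/720 = -0.300000.
Step 4: Under H0, t = rho * sqrt((n-2)/(1-rho^2)) = -0.8321 ~ t(7).
Step 5: Two-sided p-value from the t-distribution with 7 df = 0.432845.
Step 6: alpha = 0.05. fail to reject H0.

rho = -0.3000, p = 0.432845, fail to reject H0 at alpha = 0.05.


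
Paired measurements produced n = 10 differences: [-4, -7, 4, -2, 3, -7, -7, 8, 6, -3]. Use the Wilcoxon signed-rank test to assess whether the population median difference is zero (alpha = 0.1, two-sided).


Step 1: Drop any zero differences (none here) and take |d_i|.
|d| = [4, 7, 4, 2, 3, 7, 7, 8, 6, 3]
Step 2: Midrank |d_i| (ties get averaged ranks).
ranks: |4|->4.5, |7|->8, |4|->4.5, |2|->1, |3|->2.5, |7|->8, |7|->8, |8|->10, |6|->6, |3|->2.5
Step 3: Attach original signs; sum ranks with positive sign and with negative sign.
W+ = 4.5 + 2.5 + 10 + 6 = 23
W- = 4.5 + 8 + 1 + 8 + 8 + 2.5 = 32
(Check: W+ + W- = 55 should equal n(n+1)/2 = 55.)
Step 4: Test statistic W = min(W+, W-) = 23.
Step 5: Ties in |d|, so use the tie-corrected normal approximation.
        E[W] = n(n+1)/4 = 10*11/4 = 27.5.
        Tie groups: |d|=3 (t=2), |d|=4 (t=2), |d|=7 (t=3); sum(t^3 - t) = 36.
        Var[W] = n(n+1)(2n+1)/24 - sum(t^3-t)/48 = 2310/24 - 36/48 = 95.5.
        z = (W - E[W]) / sqrt(Var[W]) = (23 - 27.5) / 9.7724 = -0.4605.
        Two-sided p = 2*Phi(z) = 0.645172.
Step 6: alpha = 0.1. fail to reject H0.

W+ = 23, W- = 32, W = min = 23, p = 0.645172, fail to reject H0.


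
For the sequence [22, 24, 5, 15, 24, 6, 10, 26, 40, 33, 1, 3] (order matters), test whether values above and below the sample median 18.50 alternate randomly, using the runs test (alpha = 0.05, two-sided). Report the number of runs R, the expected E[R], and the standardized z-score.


Step 1: Compute median = 18.50; label A = above, B = below.
Labels in order: AABBABBAAABB  (n_A = 6, n_B = 6)
Step 2: Count runs R = 6.
Step 3: Under H0 (random ordering), E[R] = 2*n_A*n_B/(n_A+n_B) + 1 = 2*6*6/12 + 1 = 7.0000.
        Var[R] = 2*n_A*n_B*(2*n_A*n_B - n_A - n_B) / ((n_A+n_B)^2 * (n_A+n_B-1)) = 4320/1584 = 2.7273.
        SD[R] = 1.6514.
Step 4: Continuity-corrected z = (R + 0.5 - E[R]) / SD[R] = (6 + 0.5 - 7.0000) / 1.6514 = -0.3028.
Step 5: Two-sided p-value via normal approximation = 2*(1 - Phi(|z|)) = 0.762069.
Step 6: alpha = 0.05. fail to reject H0.

R = 6, z = -0.3028, p = 0.762069, fail to reject H0.


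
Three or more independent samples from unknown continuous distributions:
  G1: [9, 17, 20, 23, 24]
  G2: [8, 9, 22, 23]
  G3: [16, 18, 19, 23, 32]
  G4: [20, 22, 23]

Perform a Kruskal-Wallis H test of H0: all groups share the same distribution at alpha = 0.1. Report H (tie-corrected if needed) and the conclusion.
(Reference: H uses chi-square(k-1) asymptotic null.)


Step 1: Combine all N = 17 observations and assign midranks.
sorted (value, group, rank): (8,G2,1), (9,G1,2.5), (9,G2,2.5), (16,G3,4), (17,G1,5), (18,G3,6), (19,G3,7), (20,G1,8.5), (20,G4,8.5), (22,G2,10.5), (22,G4,10.5), (23,G1,13.5), (23,G2,13.5), (23,G3,13.5), (23,G4,13.5), (24,G1,16), (32,G3,17)
Step 2: Sum ranks within each group.
R_1 = 45.5 (n_1 = 5)
R_2 = 27.5 (n_2 = 4)
R_3 = 47.5 (n_3 = 5)
R_4 = 32.5 (n_4 = 3)
Step 3: H = 12/(N(N+1)) * sum(R_i^2/n_i) - 3(N+1)
     = 12/(17*18) * (45.5^2/5 + 27.5^2/4 + 47.5^2/5 + 32.5^2/3) - 3*18
     = 0.039216 * 1406.45 - 54
     = 1.154739.
Step 4: Ties present; correction factor C = 1 - 78/(17^3 - 17) = 0.984069. Corrected H = 1.154739 / 0.984069 = 1.173433.
Step 5: Under H0, H ~ chi^2(3); p-value = 0.759383.
Step 6: alpha = 0.1. fail to reject H0.

H = 1.1734, df = 3, p = 0.759383, fail to reject H0.


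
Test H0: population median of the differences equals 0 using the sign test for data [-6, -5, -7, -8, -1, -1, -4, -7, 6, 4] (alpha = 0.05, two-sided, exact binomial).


Step 1: Discard zero differences. Original n = 10; n_eff = number of nonzero differences = 10.
Nonzero differences (with sign): -6, -5, -7, -8, -1, -1, -4, -7, +6, +4
Step 2: Count signs: positive = 2, negative = 8.
Step 3: Under H0: P(positive) = 0.5, so the number of positives S ~ Bin(10, 0.5).
Step 4: Two-sided exact p-value = sum of Bin(10,0.5) probabilities at or below the observed probability = 0.109375.
Step 5: alpha = 0.05. fail to reject H0.

n_eff = 10, pos = 2, neg = 8, p = 0.109375, fail to reject H0.


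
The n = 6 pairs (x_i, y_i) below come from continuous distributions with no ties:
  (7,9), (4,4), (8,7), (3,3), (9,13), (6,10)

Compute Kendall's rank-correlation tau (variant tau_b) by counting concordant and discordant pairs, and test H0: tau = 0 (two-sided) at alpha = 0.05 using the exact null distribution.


Step 1: Enumerate the 15 unordered pairs (i,j) with i<j and classify each by sign(x_j-x_i) * sign(y_j-y_i).
  (1,2):dx=-3,dy=-5->C; (1,3):dx=+1,dy=-2->D; (1,4):dx=-4,dy=-6->C; (1,5):dx=+2,dy=+4->C
  (1,6):dx=-1,dy=+1->D; (2,3):dx=+4,dy=+3->C; (2,4):dx=-1,dy=-1->C; (2,5):dx=+5,dy=+9->C
  (2,6):dx=+2,dy=+6->C; (3,4):dx=-5,dy=-4->C; (3,5):dx=+1,dy=+6->C; (3,6):dx=-2,dy=+3->D
  (4,5):dx=+6,dy=+10->C; (4,6):dx=+3,dy=+7->C; (5,6):dx=-3,dy=-3->C
Step 2: C = 12, D = 3, total pairs = 15.
Step 3: tau = (C - D)/(n(n-1)/2) = (12 - 3)/15 = 0.600000.
Step 4: Exact two-sided p-value (enumerate n! = 720 permutations of y under H0): p = 0.136111.
Step 5: alpha = 0.05. fail to reject H0.

tau_b = 0.6000 (C=12, D=3), p = 0.136111, fail to reject H0.


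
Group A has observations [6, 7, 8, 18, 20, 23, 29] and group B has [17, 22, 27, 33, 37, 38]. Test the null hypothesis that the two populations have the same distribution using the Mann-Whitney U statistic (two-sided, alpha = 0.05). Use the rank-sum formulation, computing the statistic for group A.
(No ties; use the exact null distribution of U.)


Step 1: Combine and sort all 13 observations; assign midranks.
sorted (value, group): (6,X), (7,X), (8,X), (17,Y), (18,X), (20,X), (22,Y), (23,X), (27,Y), (29,X), (33,Y), (37,Y), (38,Y)
ranks: 6->1, 7->2, 8->3, 17->4, 18->5, 20->6, 22->7, 23->8, 27->9, 29->10, 33->11, 37->12, 38->13
Step 2: Rank sum for X: R1 = 1 + 2 + 3 + 5 + 6 + 8 + 10 = 35.
Step 3: U_X = R1 - n1(n1+1)/2 = 35 - 7*8/2 = 35 - 28 = 7.
       U_Y = n1*n2 - U_X = 42 - 7 = 35.
Step 4: No ties, so the exact null distribution of U (based on enumerating the C(13,7) = 1716 equally likely rank assignments) gives the two-sided p-value.
Step 5: p-value = 0.051282; compare to alpha = 0.05. fail to reject H0.

U_X = 7, p = 0.051282, fail to reject H0 at alpha = 0.05.


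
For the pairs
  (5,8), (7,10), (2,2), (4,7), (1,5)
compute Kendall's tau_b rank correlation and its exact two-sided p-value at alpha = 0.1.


Step 1: Enumerate the 10 unordered pairs (i,j) with i<j and classify each by sign(x_j-x_i) * sign(y_j-y_i).
  (1,2):dx=+2,dy=+2->C; (1,3):dx=-3,dy=-6->C; (1,4):dx=-1,dy=-1->C; (1,5):dx=-4,dy=-3->C
  (2,3):dx=-5,dy=-8->C; (2,4):dx=-3,dy=-3->C; (2,5):dx=-6,dy=-5->C; (3,4):dx=+2,dy=+5->C
  (3,5):dx=-1,dy=+3->D; (4,5):dx=-3,dy=-2->C
Step 2: C = 9, D = 1, total pairs = 10.
Step 3: tau = (C - D)/(n(n-1)/2) = (9 - 1)/10 = 0.800000.
Step 4: Exact two-sided p-value (enumerate n! = 120 permutations of y under H0): p = 0.083333.
Step 5: alpha = 0.1. reject H0.

tau_b = 0.8000 (C=9, D=1), p = 0.083333, reject H0.


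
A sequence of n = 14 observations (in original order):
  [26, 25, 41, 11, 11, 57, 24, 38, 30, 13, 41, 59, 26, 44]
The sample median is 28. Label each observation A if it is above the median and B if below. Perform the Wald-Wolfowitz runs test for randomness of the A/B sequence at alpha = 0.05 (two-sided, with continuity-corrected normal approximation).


Step 1: Compute median = 28; label A = above, B = below.
Labels in order: BBABBABAABAABA  (n_A = 7, n_B = 7)
Step 2: Count runs R = 10.
Step 3: Under H0 (random ordering), E[R] = 2*n_A*n_B/(n_A+n_B) + 1 = 2*7*7/14 + 1 = 8.0000.
        Var[R] = 2*n_A*n_B*(2*n_A*n_B - n_A - n_B) / ((n_A+n_B)^2 * (n_A+n_B-1)) = 8232/2548 = 3.2308.
        SD[R] = 1.7974.
Step 4: Continuity-corrected z = (R - 0.5 - E[R]) / SD[R] = (10 - 0.5 - 8.0000) / 1.7974 = 0.8345.
Step 5: Two-sided p-value via normal approximation = 2*(1 - Phi(|z|)) = 0.403986.
Step 6: alpha = 0.05. fail to reject H0.

R = 10, z = 0.8345, p = 0.403986, fail to reject H0.


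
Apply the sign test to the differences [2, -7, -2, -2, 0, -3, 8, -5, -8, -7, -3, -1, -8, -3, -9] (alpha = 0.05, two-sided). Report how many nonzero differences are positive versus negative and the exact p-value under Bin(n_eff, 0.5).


Step 1: Discard zero differences. Original n = 15; n_eff = number of nonzero differences = 14.
Nonzero differences (with sign): +2, -7, -2, -2, -3, +8, -5, -8, -7, -3, -1, -8, -3, -9
Step 2: Count signs: positive = 2, negative = 12.
Step 3: Under H0: P(positive) = 0.5, so the number of positives S ~ Bin(14, 0.5).
Step 4: Two-sided exact p-value = sum of Bin(14,0.5) probabilities at or below the observed probability = 0.012939.
Step 5: alpha = 0.05. reject H0.

n_eff = 14, pos = 2, neg = 12, p = 0.012939, reject H0.


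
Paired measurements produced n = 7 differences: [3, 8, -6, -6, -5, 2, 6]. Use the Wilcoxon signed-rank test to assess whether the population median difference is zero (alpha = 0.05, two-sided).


Step 1: Drop any zero differences (none here) and take |d_i|.
|d| = [3, 8, 6, 6, 5, 2, 6]
Step 2: Midrank |d_i| (ties get averaged ranks).
ranks: |3|->2, |8|->7, |6|->5, |6|->5, |5|->3, |2|->1, |6|->5
Step 3: Attach original signs; sum ranks with positive sign and with negative sign.
W+ = 2 + 7 + 1 + 5 = 15
W- = 5 + 5 + 3 = 13
(Check: W+ + W- = 28 should equal n(n+1)/2 = 28.)
Step 4: Test statistic W = min(W+, W-) = 13.
Step 5: Ties in |d|, so use the tie-corrected normal approximation.
        E[W] = n(n+1)/4 = 7*8/4 = 14.
        Tie groups: |d|=6 (t=3); sum(t^3 - t) = 24.
        Var[W] = n(n+1)(2n+1)/24 - sum(t^3-t)/48 = 840/24 - 24/48 = 34.5.
        z = (W - E[W]) / sqrt(Var[W]) = (13 - 14) / 5.8737 = -0.1703.
        Two-sided p = 2*Phi(z) = 0.864813.
Step 6: alpha = 0.05. fail to reject H0.

W+ = 15, W- = 13, W = min = 13, p = 0.864813, fail to reject H0.


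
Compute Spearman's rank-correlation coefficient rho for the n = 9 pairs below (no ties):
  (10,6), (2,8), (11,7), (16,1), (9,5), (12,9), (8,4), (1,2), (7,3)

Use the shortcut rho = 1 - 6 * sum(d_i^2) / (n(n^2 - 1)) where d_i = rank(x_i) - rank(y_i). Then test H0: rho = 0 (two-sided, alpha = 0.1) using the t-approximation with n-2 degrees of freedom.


Step 1: Rank x and y separately (midranks; no ties here).
rank(x): 10->6, 2->2, 11->7, 16->9, 9->5, 12->8, 8->4, 1->1, 7->3
rank(y): 6->6, 8->8, 7->7, 1->1, 5->5, 9->9, 4->4, 2->2, 3->3
Step 2: d_i = R_x(i) - R_y(i); compute d_i^2.
  (6-6)^2=0, (2-8)^2=36, (7-7)^2=0, (9-1)^2=64, (5-5)^2=0, (8-9)^2=1, (4-4)^2=0, (1-2)^2=1, (3-3)^2=0
sum(d^2) = 102.
Step 3: rho = 1 - 6*102 / (9*(9^2 - 1)) = 1 - 612/720 = 0.150000.
Step 4: Under H0, t = rho * sqrt((n-2)/(1-rho^2)) = 0.4014 ~ t(7).
Step 5: Two-sided p-value from the t-distribution with 7 df = 0.700094.
Step 6: alpha = 0.1. fail to reject H0.

rho = 0.1500, p = 0.700094, fail to reject H0 at alpha = 0.1.


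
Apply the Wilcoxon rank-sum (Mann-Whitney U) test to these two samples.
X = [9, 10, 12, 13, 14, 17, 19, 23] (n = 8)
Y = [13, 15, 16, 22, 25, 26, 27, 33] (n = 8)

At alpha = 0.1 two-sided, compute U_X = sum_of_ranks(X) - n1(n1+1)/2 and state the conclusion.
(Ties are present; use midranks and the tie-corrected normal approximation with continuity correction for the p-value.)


Step 1: Combine and sort all 16 observations; assign midranks.
sorted (value, group): (9,X), (10,X), (12,X), (13,X), (13,Y), (14,X), (15,Y), (16,Y), (17,X), (19,X), (22,Y), (23,X), (25,Y), (26,Y), (27,Y), (33,Y)
ranks: 9->1, 10->2, 12->3, 13->4.5, 13->4.5, 14->6, 15->7, 16->8, 17->9, 19->10, 22->11, 23->12, 25->13, 26->14, 27->15, 33->16
Step 2: Rank sum for X: R1 = 1 + 2 + 3 + 4.5 + 6 + 9 + 10 + 12 = 47.5.
Step 3: U_X = R1 - n1(n1+1)/2 = 47.5 - 8*9/2 = 47.5 - 36 = 11.5.
       U_Y = n1*n2 - U_X = 64 - 11.5 = 52.5.
Step 4: Ties are present, so use the tie-corrected normal approximation (with continuity correction) for the p-value.
Step 5: p-value = 0.035556; compare to alpha = 0.1. reject H0.

U_X = 11.5, p = 0.035556, reject H0 at alpha = 0.1.


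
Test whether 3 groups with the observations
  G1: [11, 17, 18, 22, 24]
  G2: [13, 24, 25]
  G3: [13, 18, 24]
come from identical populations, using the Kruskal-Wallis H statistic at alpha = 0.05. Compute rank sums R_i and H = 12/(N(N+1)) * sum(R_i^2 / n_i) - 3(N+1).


Step 1: Combine all N = 11 observations and assign midranks.
sorted (value, group, rank): (11,G1,1), (13,G2,2.5), (13,G3,2.5), (17,G1,4), (18,G1,5.5), (18,G3,5.5), (22,G1,7), (24,G1,9), (24,G2,9), (24,G3,9), (25,G2,11)
Step 2: Sum ranks within each group.
R_1 = 26.5 (n_1 = 5)
R_2 = 22.5 (n_2 = 3)
R_3 = 17 (n_3 = 3)
Step 3: H = 12/(N(N+1)) * sum(R_i^2/n_i) - 3(N+1)
     = 12/(11*12) * (26.5^2/5 + 22.5^2/3 + 17^2/3) - 3*12
     = 0.090909 * 405.533 - 36
     = 0.866667.
Step 4: Ties present; correction factor C = 1 - 36/(11^3 - 11) = 0.972727. Corrected H = 0.866667 / 0.972727 = 0.890966.
Step 5: Under H0, H ~ chi^2(2); p-value = 0.640515.
Step 6: alpha = 0.05. fail to reject H0.

H = 0.8910, df = 2, p = 0.640515, fail to reject H0.


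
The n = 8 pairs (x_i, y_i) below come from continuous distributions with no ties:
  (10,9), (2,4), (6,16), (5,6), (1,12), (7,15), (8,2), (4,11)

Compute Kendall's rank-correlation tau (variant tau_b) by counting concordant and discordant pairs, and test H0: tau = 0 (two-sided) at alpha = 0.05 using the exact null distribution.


Step 1: Enumerate the 28 unordered pairs (i,j) with i<j and classify each by sign(x_j-x_i) * sign(y_j-y_i).
  (1,2):dx=-8,dy=-5->C; (1,3):dx=-4,dy=+7->D; (1,4):dx=-5,dy=-3->C; (1,5):dx=-9,dy=+3->D
  (1,6):dx=-3,dy=+6->D; (1,7):dx=-2,dy=-7->C; (1,8):dx=-6,dy=+2->D; (2,3):dx=+4,dy=+12->C
  (2,4):dx=+3,dy=+2->C; (2,5):dx=-1,dy=+8->D; (2,6):dx=+5,dy=+11->C; (2,7):dx=+6,dy=-2->D
  (2,8):dx=+2,dy=+7->C; (3,4):dx=-1,dy=-10->C; (3,5):dx=-5,dy=-4->C; (3,6):dx=+1,dy=-1->D
  (3,7):dx=+2,dy=-14->D; (3,8):dx=-2,dy=-5->C; (4,5):dx=-4,dy=+6->D; (4,6):dx=+2,dy=+9->C
  (4,7):dx=+3,dy=-4->D; (4,8):dx=-1,dy=+5->D; (5,6):dx=+6,dy=+3->C; (5,7):dx=+7,dy=-10->D
  (5,8):dx=+3,dy=-1->D; (6,7):dx=+1,dy=-13->D; (6,8):dx=-3,dy=-4->C; (7,8):dx=-4,dy=+9->D
Step 2: C = 13, D = 15, total pairs = 28.
Step 3: tau = (C - D)/(n(n-1)/2) = (13 - 15)/28 = -0.071429.
Step 4: Exact two-sided p-value (enumerate n! = 40320 permutations of y under H0): p = 0.904861.
Step 5: alpha = 0.05. fail to reject H0.

tau_b = -0.0714 (C=13, D=15), p = 0.904861, fail to reject H0.


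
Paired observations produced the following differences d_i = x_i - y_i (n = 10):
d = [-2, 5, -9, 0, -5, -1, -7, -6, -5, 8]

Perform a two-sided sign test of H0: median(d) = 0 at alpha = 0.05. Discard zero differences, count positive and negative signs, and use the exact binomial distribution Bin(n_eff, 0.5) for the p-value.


Step 1: Discard zero differences. Original n = 10; n_eff = number of nonzero differences = 9.
Nonzero differences (with sign): -2, +5, -9, -5, -1, -7, -6, -5, +8
Step 2: Count signs: positive = 2, negative = 7.
Step 3: Under H0: P(positive) = 0.5, so the number of positives S ~ Bin(9, 0.5).
Step 4: Two-sided exact p-value = sum of Bin(9,0.5) probabilities at or below the observed probability = 0.179688.
Step 5: alpha = 0.05. fail to reject H0.

n_eff = 9, pos = 2, neg = 7, p = 0.179688, fail to reject H0.


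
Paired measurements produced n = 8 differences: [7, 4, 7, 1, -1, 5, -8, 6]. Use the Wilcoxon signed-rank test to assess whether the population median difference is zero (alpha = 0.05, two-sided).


Step 1: Drop any zero differences (none here) and take |d_i|.
|d| = [7, 4, 7, 1, 1, 5, 8, 6]
Step 2: Midrank |d_i| (ties get averaged ranks).
ranks: |7|->6.5, |4|->3, |7|->6.5, |1|->1.5, |1|->1.5, |5|->4, |8|->8, |6|->5
Step 3: Attach original signs; sum ranks with positive sign and with negative sign.
W+ = 6.5 + 3 + 6.5 + 1.5 + 4 + 5 = 26.5
W- = 1.5 + 8 = 9.5
(Check: W+ + W- = 36 should equal n(n+1)/2 = 36.)
Step 4: Test statistic W = min(W+, W-) = 9.5.
Step 5: Ties in |d|, so use the tie-corrected normal approximation.
        E[W] = n(n+1)/4 = 8*9/4 = 18.
        Tie groups: |d|=1 (t=2), |d|=7 (t=2); sum(t^3 - t) = 12.
        Var[W] = n(n+1)(2n+1)/24 - sum(t^3-t)/48 = 1224/24 - 12/48 = 50.75.
        z = (W - E[W]) / sqrt(Var[W]) = (9.5 - 18) / 7.1239 = -1.1932.
        Two-sided p = 2*Phi(z) = 0.232804.
Step 6: alpha = 0.05. fail to reject H0.

W+ = 26.5, W- = 9.5, W = min = 9.5, p = 0.232804, fail to reject H0.


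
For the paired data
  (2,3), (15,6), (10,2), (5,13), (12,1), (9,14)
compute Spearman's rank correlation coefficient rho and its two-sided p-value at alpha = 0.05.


Step 1: Rank x and y separately (midranks; no ties here).
rank(x): 2->1, 15->6, 10->4, 5->2, 12->5, 9->3
rank(y): 3->3, 6->4, 2->2, 13->5, 1->1, 14->6
Step 2: d_i = R_x(i) - R_y(i); compute d_i^2.
  (1-3)^2=4, (6-4)^2=4, (4-2)^2=4, (2-5)^2=9, (5-1)^2=16, (3-6)^2=9
sum(d^2) = 46.
Step 3: rho = 1 - 6*46 / (6*(6^2 - 1)) = 1 - 276/210 = -0.314286.
Step 4: Under H0, t = rho * sqrt((n-2)/(1-rho^2)) = -0.6621 ~ t(4).
Step 5: Two-sided p-value from the t-distribution with 4 df = 0.544093.
Step 6: alpha = 0.05. fail to reject H0.

rho = -0.3143, p = 0.544093, fail to reject H0 at alpha = 0.05.


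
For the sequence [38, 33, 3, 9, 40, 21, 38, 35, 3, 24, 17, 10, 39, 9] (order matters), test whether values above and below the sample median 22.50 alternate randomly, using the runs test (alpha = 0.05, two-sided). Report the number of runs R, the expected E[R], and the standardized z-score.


Step 1: Compute median = 22.50; label A = above, B = below.
Labels in order: AABBABAABABBAB  (n_A = 7, n_B = 7)
Step 2: Count runs R = 10.
Step 3: Under H0 (random ordering), E[R] = 2*n_A*n_B/(n_A+n_B) + 1 = 2*7*7/14 + 1 = 8.0000.
        Var[R] = 2*n_A*n_B*(2*n_A*n_B - n_A - n_B) / ((n_A+n_B)^2 * (n_A+n_B-1)) = 8232/2548 = 3.2308.
        SD[R] = 1.7974.
Step 4: Continuity-corrected z = (R - 0.5 - E[R]) / SD[R] = (10 - 0.5 - 8.0000) / 1.7974 = 0.8345.
Step 5: Two-sided p-value via normal approximation = 2*(1 - Phi(|z|)) = 0.403986.
Step 6: alpha = 0.05. fail to reject H0.

R = 10, z = 0.8345, p = 0.403986, fail to reject H0.


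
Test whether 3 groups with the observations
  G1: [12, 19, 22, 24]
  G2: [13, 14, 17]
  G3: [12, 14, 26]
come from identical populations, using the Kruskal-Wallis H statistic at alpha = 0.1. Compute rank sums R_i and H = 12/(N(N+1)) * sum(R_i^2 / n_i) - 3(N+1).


Step 1: Combine all N = 10 observations and assign midranks.
sorted (value, group, rank): (12,G1,1.5), (12,G3,1.5), (13,G2,3), (14,G2,4.5), (14,G3,4.5), (17,G2,6), (19,G1,7), (22,G1,8), (24,G1,9), (26,G3,10)
Step 2: Sum ranks within each group.
R_1 = 25.5 (n_1 = 4)
R_2 = 13.5 (n_2 = 3)
R_3 = 16 (n_3 = 3)
Step 3: H = 12/(N(N+1)) * sum(R_i^2/n_i) - 3(N+1)
     = 12/(10*11) * (25.5^2/4 + 13.5^2/3 + 16^2/3) - 3*11
     = 0.109091 * 308.646 - 33
     = 0.670455.
Step 4: Ties present; correction factor C = 1 - 12/(10^3 - 10) = 0.987879. Corrected H = 0.670455 / 0.987879 = 0.678681.
Step 5: Under H0, H ~ chi^2(2); p-value = 0.712240.
Step 6: alpha = 0.1. fail to reject H0.

H = 0.6787, df = 2, p = 0.712240, fail to reject H0.


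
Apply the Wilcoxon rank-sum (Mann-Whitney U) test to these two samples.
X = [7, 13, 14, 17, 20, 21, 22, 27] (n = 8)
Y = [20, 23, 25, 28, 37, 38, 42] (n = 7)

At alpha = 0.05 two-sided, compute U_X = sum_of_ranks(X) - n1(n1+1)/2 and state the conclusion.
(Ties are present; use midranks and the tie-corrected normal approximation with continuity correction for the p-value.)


Step 1: Combine and sort all 15 observations; assign midranks.
sorted (value, group): (7,X), (13,X), (14,X), (17,X), (20,X), (20,Y), (21,X), (22,X), (23,Y), (25,Y), (27,X), (28,Y), (37,Y), (38,Y), (42,Y)
ranks: 7->1, 13->2, 14->3, 17->4, 20->5.5, 20->5.5, 21->7, 22->8, 23->9, 25->10, 27->11, 28->12, 37->13, 38->14, 42->15
Step 2: Rank sum for X: R1 = 1 + 2 + 3 + 4 + 5.5 + 7 + 8 + 11 = 41.5.
Step 3: U_X = R1 - n1(n1+1)/2 = 41.5 - 8*9/2 = 41.5 - 36 = 5.5.
       U_Y = n1*n2 - U_X = 56 - 5.5 = 50.5.
Step 4: Ties are present, so use the tie-corrected normal approximation (with continuity correction) for the p-value.
Step 5: p-value = 0.010826; compare to alpha = 0.05. reject H0.

U_X = 5.5, p = 0.010826, reject H0 at alpha = 0.05.


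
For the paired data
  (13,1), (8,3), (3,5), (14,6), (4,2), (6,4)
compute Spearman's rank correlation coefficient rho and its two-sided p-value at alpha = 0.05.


Step 1: Rank x and y separately (midranks; no ties here).
rank(x): 13->5, 8->4, 3->1, 14->6, 4->2, 6->3
rank(y): 1->1, 3->3, 5->5, 6->6, 2->2, 4->4
Step 2: d_i = R_x(i) - R_y(i); compute d_i^2.
  (5-1)^2=16, (4-3)^2=1, (1-5)^2=16, (6-6)^2=0, (2-2)^2=0, (3-4)^2=1
sum(d^2) = 34.
Step 3: rho = 1 - 6*34 / (6*(6^2 - 1)) = 1 - 204/210 = 0.028571.
Step 4: Under H0, t = rho * sqrt((n-2)/(1-rho^2)) = 0.0572 ~ t(4).
Step 5: Two-sided p-value from the t-distribution with 4 df = 0.957155.
Step 6: alpha = 0.05. fail to reject H0.

rho = 0.0286, p = 0.957155, fail to reject H0 at alpha = 0.05.


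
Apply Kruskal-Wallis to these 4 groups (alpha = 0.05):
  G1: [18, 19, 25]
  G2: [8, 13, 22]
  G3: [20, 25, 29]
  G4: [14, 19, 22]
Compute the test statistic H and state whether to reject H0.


Step 1: Combine all N = 12 observations and assign midranks.
sorted (value, group, rank): (8,G2,1), (13,G2,2), (14,G4,3), (18,G1,4), (19,G1,5.5), (19,G4,5.5), (20,G3,7), (22,G2,8.5), (22,G4,8.5), (25,G1,10.5), (25,G3,10.5), (29,G3,12)
Step 2: Sum ranks within each group.
R_1 = 20 (n_1 = 3)
R_2 = 11.5 (n_2 = 3)
R_3 = 29.5 (n_3 = 3)
R_4 = 17 (n_4 = 3)
Step 3: H = 12/(N(N+1)) * sum(R_i^2/n_i) - 3(N+1)
     = 12/(12*13) * (20^2/3 + 11.5^2/3 + 29.5^2/3 + 17^2/3) - 3*13
     = 0.076923 * 563.833 - 39
     = 4.371795.
Step 4: Ties present; correction factor C = 1 - 18/(12^3 - 12) = 0.989510. Corrected H = 4.371795 / 0.989510 = 4.418139.
Step 5: Under H0, H ~ chi^2(3); p-value = 0.219709.
Step 6: alpha = 0.05. fail to reject H0.

H = 4.4181, df = 3, p = 0.219709, fail to reject H0.


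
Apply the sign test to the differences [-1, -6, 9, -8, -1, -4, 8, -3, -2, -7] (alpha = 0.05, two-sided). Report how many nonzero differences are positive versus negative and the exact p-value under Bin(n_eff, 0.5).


Step 1: Discard zero differences. Original n = 10; n_eff = number of nonzero differences = 10.
Nonzero differences (with sign): -1, -6, +9, -8, -1, -4, +8, -3, -2, -7
Step 2: Count signs: positive = 2, negative = 8.
Step 3: Under H0: P(positive) = 0.5, so the number of positives S ~ Bin(10, 0.5).
Step 4: Two-sided exact p-value = sum of Bin(10,0.5) probabilities at or below the observed probability = 0.109375.
Step 5: alpha = 0.05. fail to reject H0.

n_eff = 10, pos = 2, neg = 8, p = 0.109375, fail to reject H0.


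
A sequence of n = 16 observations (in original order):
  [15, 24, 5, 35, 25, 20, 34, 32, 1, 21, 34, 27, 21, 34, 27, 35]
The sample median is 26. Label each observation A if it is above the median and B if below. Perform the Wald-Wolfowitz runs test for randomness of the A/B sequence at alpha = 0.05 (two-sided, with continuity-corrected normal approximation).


Step 1: Compute median = 26; label A = above, B = below.
Labels in order: BBBABBAABBAABAAA  (n_A = 8, n_B = 8)
Step 2: Count runs R = 8.
Step 3: Under H0 (random ordering), E[R] = 2*n_A*n_B/(n_A+n_B) + 1 = 2*8*8/16 + 1 = 9.0000.
        Var[R] = 2*n_A*n_B*(2*n_A*n_B - n_A - n_B) / ((n_A+n_B)^2 * (n_A+n_B-1)) = 14336/3840 = 3.7333.
        SD[R] = 1.9322.
Step 4: Continuity-corrected z = (R + 0.5 - E[R]) / SD[R] = (8 + 0.5 - 9.0000) / 1.9322 = -0.2588.
Step 5: Two-sided p-value via normal approximation = 2*(1 - Phi(|z|)) = 0.795809.
Step 6: alpha = 0.05. fail to reject H0.

R = 8, z = -0.2588, p = 0.795809, fail to reject H0.
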